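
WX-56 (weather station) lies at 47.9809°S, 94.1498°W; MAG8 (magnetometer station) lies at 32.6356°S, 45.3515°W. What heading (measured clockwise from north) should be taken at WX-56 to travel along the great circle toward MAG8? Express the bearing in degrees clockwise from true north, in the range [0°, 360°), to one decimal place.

85.4°

Δλ = 48.7983°
y = sin Δλ · cos φ₂ = 0.633605
x = cos φ₁ sin φ₂ − sin φ₁ cos φ₂ cos Δλ = 0.051116
θ = atan2(y, x) = 85.3876° → 85.3876° (mod 360°)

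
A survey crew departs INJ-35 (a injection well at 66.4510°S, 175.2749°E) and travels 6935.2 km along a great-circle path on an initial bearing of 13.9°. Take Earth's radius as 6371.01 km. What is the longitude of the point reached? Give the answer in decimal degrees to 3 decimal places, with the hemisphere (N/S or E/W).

172.395°W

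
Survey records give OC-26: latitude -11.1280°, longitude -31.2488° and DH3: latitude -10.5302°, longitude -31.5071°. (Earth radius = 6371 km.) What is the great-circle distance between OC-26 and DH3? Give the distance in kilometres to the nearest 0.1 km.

72.2 km

Δφ = 0.5978°,  Δλ = -0.2583°
a = sin²(Δφ/2) + cos φ₁ cos φ₂ sin²(Δλ/2) = 0.000032
c = 2·arcsin(√a) = 0.011334 rad = 0.6494°
d = R·c = 6371 × 0.011334 = 72.2 km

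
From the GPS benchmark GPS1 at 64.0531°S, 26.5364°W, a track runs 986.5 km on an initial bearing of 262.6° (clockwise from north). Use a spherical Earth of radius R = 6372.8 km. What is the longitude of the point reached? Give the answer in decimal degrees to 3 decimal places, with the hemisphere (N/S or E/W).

46.786°W

δ = d/R = 986.5/6372.8 = 0.154799 rad
φ₂ = arcsin(sin φ₁ cos δ + cos φ₁ sin δ cos θ)
   = arcsin(-0.89920·0.98804 + 0.43754·0.15418·-0.12880) = -63.78418°
λ₂ = λ₁ + atan2(sin θ sin δ cos φ₁, cos δ − sin φ₁ sin φ₂) = -46.78618°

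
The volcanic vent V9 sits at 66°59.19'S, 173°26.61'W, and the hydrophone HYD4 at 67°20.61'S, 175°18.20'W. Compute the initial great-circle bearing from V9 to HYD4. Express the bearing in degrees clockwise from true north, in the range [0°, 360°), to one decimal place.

242.8°

V9: φ = -66.98650°, λ = -173.44350°
HYD4: φ = -67.34350°, λ = -175.30333°
Δλ = -1.8598°
y = sin Δλ · cos φ₂ = -0.012502
x = cos φ₁ sin φ₂ − sin φ₁ cos φ₂ cos Δλ = -0.006418
θ = atan2(y, x) = -117.1731° → 242.8269° (mod 360°)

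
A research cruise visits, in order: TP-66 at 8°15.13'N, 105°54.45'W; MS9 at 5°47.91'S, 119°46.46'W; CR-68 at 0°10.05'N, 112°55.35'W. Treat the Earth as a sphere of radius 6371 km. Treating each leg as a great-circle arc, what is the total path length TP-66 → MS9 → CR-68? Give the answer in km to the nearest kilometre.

TP-66: φ = +8.25217°, λ = -105.90750°
MS9: φ = -5.79850°, λ = -119.77433°
CR-68: φ = +0.16750°, λ = -112.92250°
TP-66→MS9: c = 0.344080 rad, d = 2192.13 km
MS9→CR-68: c = 0.158417 rad, d = 1009.27 km
Total = 2192.13 + 1009.27 = 3201.41 km

3201 km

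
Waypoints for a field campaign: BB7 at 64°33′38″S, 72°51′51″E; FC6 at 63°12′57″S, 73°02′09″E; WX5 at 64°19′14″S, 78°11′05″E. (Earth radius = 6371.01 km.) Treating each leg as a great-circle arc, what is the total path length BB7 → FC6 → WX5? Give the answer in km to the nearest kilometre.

BB7: φ = -64.56056°, λ = +72.86417°
FC6: φ = -63.21583°, λ = +73.03583°
WX5: φ = -64.32056°, λ = +78.18472°
BB7→FC6: c = 0.023507 rad, d = 149.76 km
FC6→WX5: c = 0.044136 rad, d = 281.19 km
Total = 149.76 + 281.19 = 430.95 km

431 km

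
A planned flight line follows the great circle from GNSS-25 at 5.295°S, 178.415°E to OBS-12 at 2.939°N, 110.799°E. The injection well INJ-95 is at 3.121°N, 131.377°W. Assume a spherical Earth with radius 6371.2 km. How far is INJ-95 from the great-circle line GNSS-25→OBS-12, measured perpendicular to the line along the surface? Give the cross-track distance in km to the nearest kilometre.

1179 km

δ₁₃ = central angle GNSS-25→INJ-95 = 0.887566 rad  (haversine)
θ₁₃ = bearing GNSS-25→INJ-95 = 81.608°,  θ₁₂ = bearing GNSS-25→OBS-12 = 275.330°
dₓₜ = R·arcsin(sin δ₁₃ · sin(θ₁₃ − θ₁₂)) = 6371.2·arcsin(0.77554·sin(-193.722°)) = 1178.795 km
|dₓₜ| = 1178.795 km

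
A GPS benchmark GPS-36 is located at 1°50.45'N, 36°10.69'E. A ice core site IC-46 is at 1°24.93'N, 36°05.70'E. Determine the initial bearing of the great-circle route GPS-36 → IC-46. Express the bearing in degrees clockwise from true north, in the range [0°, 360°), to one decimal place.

GPS-36: φ = +1.84083°, λ = +36.17817°
IC-46: φ = +1.41550°, λ = +36.09500°
Δλ = -0.0832°
y = sin Δλ · cos φ₂ = -0.001451
x = cos φ₁ sin φ₂ − sin φ₁ cos φ₂ cos Δλ = -0.007423
θ = atan2(y, x) = -168.9395° → 191.0605° (mod 360°)

191.1°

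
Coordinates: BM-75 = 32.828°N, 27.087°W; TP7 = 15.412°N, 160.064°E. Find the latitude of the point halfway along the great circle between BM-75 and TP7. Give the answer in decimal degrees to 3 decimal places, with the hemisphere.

Bx = cos φ₂ cos Δλ = -0.956541,  By = cos φ₂ sin Δλ = -0.120008
φₘ = atan2(sin φ₁ + sin φ₂, √((cos φ₁ + Bx)² + By²)) = 78.31563°
λₘ = λ₁ + atan2(By, cos φ₁ + Bx) = -161.17301°

78.316°N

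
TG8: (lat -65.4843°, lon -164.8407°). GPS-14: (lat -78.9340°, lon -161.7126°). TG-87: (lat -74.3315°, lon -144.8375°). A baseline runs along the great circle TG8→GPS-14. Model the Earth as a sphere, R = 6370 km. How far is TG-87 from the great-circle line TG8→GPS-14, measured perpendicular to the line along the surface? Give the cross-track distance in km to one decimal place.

δ₁₃ = central angle TG8→TG-87 = 0.193477 rad  (haversine)
θ₁₃ = bearing TG8→TG-87 = 151.283°,  θ₁₂ = bearing TG8→GPS-14 = 177.425°
dₓₜ = R·arcsin(sin δ₁₃ · sin(θ₁₃ − θ₁₂)) = 6370·arcsin(0.19227·sin(-26.142°)) = -540.272 km
|dₓₜ| = 540.272 km

540.3 km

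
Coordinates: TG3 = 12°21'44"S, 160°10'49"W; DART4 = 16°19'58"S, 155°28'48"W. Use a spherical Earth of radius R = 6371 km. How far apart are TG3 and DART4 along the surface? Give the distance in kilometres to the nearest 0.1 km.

671.7 km

TG3: φ = -12.36222°, λ = -160.18028°
DART4: φ = -16.33278°, λ = -155.48000°
Δφ = -3.9706°,  Δλ = 4.7003°
a = sin²(Δφ/2) + cos φ₁ cos φ₂ sin²(Δλ/2) = 0.002776
c = 2·arcsin(√a) = 0.105431 rad = 6.0407°
d = R·c = 6371 × 0.105431 = 671.7 km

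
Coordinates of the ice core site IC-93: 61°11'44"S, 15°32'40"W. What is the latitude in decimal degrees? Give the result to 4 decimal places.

61° + 11′/60 + 44″/3600 = 61 + 0.18333 + 0.01222 = 61.1956°

61.1956°S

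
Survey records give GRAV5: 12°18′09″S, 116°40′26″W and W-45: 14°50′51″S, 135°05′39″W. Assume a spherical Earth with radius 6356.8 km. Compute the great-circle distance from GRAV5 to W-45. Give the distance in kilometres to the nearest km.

GRAV5: φ = -12.30250°, λ = -116.67389°
W-45: φ = -14.84750°, λ = -135.09417°
Δφ = -2.5450°,  Δλ = -18.4203°
a = sin²(Δφ/2) + cos φ₁ cos φ₂ sin²(Δλ/2) = 0.024687
c = 2·arcsin(√a) = 0.315550 rad = 18.0797°
d = R·c = 6356.8 × 0.315550 = 2005.9 km

2006 km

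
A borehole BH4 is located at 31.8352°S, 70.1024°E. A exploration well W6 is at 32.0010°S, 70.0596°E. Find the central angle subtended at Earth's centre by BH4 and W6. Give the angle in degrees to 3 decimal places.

Δφ = -0.1658°,  Δλ = -0.0428°
a = sin²(Δφ/2) + cos φ₁ cos φ₂ sin²(Δλ/2) = 0.000002
c = 2·arcsin(√a) = 0.002962 rad = 0.1697°

0.170°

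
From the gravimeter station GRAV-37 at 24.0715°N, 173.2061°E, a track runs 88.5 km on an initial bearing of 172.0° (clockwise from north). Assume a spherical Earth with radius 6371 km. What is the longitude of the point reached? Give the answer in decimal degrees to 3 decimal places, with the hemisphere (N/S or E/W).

173.327°E

δ = d/R = 88.5/6371 = 0.013891 rad
φ₂ = arcsin(sin φ₁ cos δ + cos φ₁ sin δ cos θ)
   = arcsin(0.40788·0.99990 + 0.91304·0.01389·-0.99027) = 23.28330°
λ₂ = λ₁ + atan2(sin θ sin δ cos φ₁, cos δ − sin φ₁ sin φ₂) = 173.32668°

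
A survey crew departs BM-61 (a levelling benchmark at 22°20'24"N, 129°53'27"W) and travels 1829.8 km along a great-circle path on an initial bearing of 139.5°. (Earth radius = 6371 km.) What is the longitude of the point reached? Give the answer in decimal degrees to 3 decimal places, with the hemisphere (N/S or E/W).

BM-61: φ = +22.34000°, λ = -129.89083°
δ = d/R = 1829.8/6371 = 0.287208 rad
φ₂ = arcsin(sin φ₁ cos δ + cos φ₁ sin δ cos θ)
   = arcsin(0.38010·0.95904 + 0.92494·0.28328·-0.76041) = 9.51440°
λ₂ = λ₁ + atan2(sin θ sin δ cos φ₁, cos δ − sin φ₁ sin φ₂) = -119.13998°

119.140°W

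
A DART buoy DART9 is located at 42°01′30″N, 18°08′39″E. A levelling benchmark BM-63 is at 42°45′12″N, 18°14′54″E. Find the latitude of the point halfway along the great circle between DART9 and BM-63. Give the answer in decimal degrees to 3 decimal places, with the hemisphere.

DART9: φ = +42.02500°, λ = +18.14417°
BM-63: φ = +42.75333°, λ = +18.24833°
Bx = cos φ₂ cos Δλ = 0.734282,  By = cos φ₂ sin Δλ = 0.001335
φₘ = atan2(sin φ₁ + sin φ₂, √((cos φ₁ + Bx)² + By²)) = 42.38918°
λₘ = λ₁ + atan2(By, cos φ₁ + Bx) = 18.19595°

42.389°N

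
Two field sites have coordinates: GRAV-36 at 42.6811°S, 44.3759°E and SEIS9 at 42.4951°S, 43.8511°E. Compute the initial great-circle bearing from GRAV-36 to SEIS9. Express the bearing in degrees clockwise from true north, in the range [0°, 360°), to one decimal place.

295.5°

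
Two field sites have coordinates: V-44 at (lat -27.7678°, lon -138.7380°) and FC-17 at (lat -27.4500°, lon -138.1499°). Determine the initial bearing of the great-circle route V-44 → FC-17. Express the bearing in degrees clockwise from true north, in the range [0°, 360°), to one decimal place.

58.8°

Δλ = 0.5881°
y = sin Δλ · cos φ₂ = 0.009109
x = cos φ₁ sin φ₂ − sin φ₁ cos φ₂ cos Δλ = 0.005525
θ = atan2(y, x) = 58.7607° → 58.7607° (mod 360°)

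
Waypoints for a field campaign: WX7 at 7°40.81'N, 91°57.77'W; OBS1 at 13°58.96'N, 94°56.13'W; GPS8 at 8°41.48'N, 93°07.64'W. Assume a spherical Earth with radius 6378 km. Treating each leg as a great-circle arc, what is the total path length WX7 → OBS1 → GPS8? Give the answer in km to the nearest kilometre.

1394 km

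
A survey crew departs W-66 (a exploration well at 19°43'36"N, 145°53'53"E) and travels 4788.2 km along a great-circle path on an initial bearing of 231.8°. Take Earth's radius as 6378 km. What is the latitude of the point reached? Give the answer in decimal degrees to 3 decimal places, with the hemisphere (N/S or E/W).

W-66: φ = +19.72667°, λ = +145.89806°
δ = d/R = 4788.2/6378 = 0.750737 rad
φ₂ = arcsin(sin φ₁ cos δ + cos φ₁ sin δ cos θ)
   = arcsin(0.33753·0.73119 + 0.94131·0.68218·-0.61841) = -8.64471°
λ₂ = λ₁ + atan2(sin θ sin δ cos φ₁, cos δ − sin φ₁ sin φ₂) = 113.06081°

8.645°S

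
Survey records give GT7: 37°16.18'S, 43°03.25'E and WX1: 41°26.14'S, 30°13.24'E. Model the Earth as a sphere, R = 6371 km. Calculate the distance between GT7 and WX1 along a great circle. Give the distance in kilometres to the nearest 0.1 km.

GT7: φ = -37.26967°, λ = +43.05417°
WX1: φ = -41.43567°, λ = +30.22067°
Δφ = -4.1660°,  Δλ = -12.8335°
a = sin²(Δφ/2) + cos φ₁ cos φ₂ sin²(Δλ/2) = 0.008773
c = 2·arcsin(√a) = 0.187602 rad = 10.7488°
d = R·c = 6371 × 0.187602 = 1195.2 km

1195.2 km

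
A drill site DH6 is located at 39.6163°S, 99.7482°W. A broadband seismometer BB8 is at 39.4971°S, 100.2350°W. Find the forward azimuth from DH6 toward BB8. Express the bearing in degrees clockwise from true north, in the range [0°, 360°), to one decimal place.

287.5°

Δλ = -0.4868°
y = sin Δλ · cos φ₂ = -0.006556
x = cos φ₁ sin φ₂ − sin φ₁ cos φ₂ cos Δλ = 0.002063
θ = atan2(y, x) = -72.5355° → 287.4645° (mod 360°)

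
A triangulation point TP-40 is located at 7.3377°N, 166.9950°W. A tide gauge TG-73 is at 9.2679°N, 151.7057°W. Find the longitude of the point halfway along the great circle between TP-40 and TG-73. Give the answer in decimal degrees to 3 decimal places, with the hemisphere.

159.369°W

Bx = cos φ₂ cos Δλ = 0.952015,  By = cos φ₂ sin Δλ = 0.260251
φₘ = atan2(sin φ₁ + sin φ₂, √((cos φ₁ + Bx)² + By²)) = 8.37620°
λₘ = λ₁ + atan2(By, cos φ₁ + Bx) = -159.36926°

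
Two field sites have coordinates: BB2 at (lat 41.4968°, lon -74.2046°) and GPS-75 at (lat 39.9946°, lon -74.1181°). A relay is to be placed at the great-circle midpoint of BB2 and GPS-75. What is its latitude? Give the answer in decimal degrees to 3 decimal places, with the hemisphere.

Bx = cos φ₂ cos Δλ = 0.766104,  By = cos φ₂ sin Δλ = 0.001157
φₘ = atan2(sin φ₁ + sin φ₂, √((cos φ₁ + Bx)² + By²)) = 40.74571°
λₘ = λ₁ + atan2(By, cos φ₁ + Bx) = -74.16086°

40.746°N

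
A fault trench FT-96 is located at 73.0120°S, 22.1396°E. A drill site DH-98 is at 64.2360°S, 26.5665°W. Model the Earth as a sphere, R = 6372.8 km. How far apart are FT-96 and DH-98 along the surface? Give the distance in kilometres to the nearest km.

Δφ = 8.7760°,  Δλ = -48.7061°
a = sin²(Δφ/2) + cos φ₁ cos φ₂ sin²(Δλ/2) = 0.027448
c = 2·arcsin(√a) = 0.332885 rad = 19.0729°
d = R·c = 6372.8 × 0.332885 = 2121.4 km

2121 km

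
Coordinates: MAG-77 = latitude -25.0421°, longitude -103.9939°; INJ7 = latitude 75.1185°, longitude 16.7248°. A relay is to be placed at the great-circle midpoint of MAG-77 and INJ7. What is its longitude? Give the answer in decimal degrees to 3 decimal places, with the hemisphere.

Bx = cos φ₂ cos Δλ = -0.131190,  By = cos φ₂ sin Δλ = 0.220785
φₘ = atan2(sin φ₁ + sin φ₂, √((cos φ₁ + Bx)² + By²)) = 33.98813°
λₘ = λ₁ + atan2(By, cos φ₁ + Bx) = -88.08873°

88.089°W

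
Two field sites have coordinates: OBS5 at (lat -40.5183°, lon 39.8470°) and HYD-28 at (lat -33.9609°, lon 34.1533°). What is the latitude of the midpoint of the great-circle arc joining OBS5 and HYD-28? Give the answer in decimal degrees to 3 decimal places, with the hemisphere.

Bx = cos φ₂ cos Δλ = 0.825327,  By = cos φ₂ sin Δλ = -0.082287
φₘ = atan2(sin φ₁ + sin φ₂, √((cos φ₁ + Bx)² + By²)) = -37.27363°
λₘ = λ₁ + atan2(By, cos φ₁ + Bx) = 36.87608°

37.274°S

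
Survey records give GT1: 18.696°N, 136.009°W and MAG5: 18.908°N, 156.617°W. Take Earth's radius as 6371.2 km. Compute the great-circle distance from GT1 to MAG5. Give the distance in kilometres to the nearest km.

Δφ = 0.2120°,  Δλ = -20.6080°
a = sin²(Δφ/2) + cos φ₁ cos φ₂ sin²(Δλ/2) = 0.028675
c = 2·arcsin(√a) = 0.340311 rad = 19.4984°
d = R·c = 6371.2 × 0.340311 = 2168.2 km

2168 km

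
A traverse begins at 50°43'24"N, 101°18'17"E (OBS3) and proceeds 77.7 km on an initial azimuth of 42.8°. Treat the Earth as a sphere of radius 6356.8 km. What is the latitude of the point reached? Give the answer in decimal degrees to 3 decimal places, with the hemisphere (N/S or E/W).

OBS3: φ = +50.72333°, λ = +101.30472°
δ = d/R = 77.7/6356.8 = 0.012223 rad
φ₂ = arcsin(sin φ₁ cos δ + cos φ₁ sin δ cos θ)
   = arcsin(0.77410·0.99993 + 0.63307·0.01222·0.73373) = 51.23474°
λ₂ = λ₁ + atan2(sin θ sin δ cos φ₁, cos δ − sin φ₁ sin φ₂) = 102.06469°

51.235°N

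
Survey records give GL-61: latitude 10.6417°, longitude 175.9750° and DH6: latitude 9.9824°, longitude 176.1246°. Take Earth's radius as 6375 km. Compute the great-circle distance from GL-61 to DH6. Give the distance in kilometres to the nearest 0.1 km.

75.2 km

Δφ = -0.6593°,  Δλ = 0.1496°
a = sin²(Δφ/2) + cos φ₁ cos φ₂ sin²(Δλ/2) = 0.000035
c = 2·arcsin(√a) = 0.011790 rad = 0.6755°
d = R·c = 6375 × 0.011790 = 75.2 km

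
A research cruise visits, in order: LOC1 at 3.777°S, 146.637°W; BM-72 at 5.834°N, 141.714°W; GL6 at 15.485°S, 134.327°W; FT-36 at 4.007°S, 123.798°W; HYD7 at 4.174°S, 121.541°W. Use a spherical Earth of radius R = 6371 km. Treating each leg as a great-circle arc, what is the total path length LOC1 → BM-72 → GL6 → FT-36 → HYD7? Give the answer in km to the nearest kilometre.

5677 km

LOC1→BM-72: c = 0.188417 rad, d = 1200.40 km
BM-72→GL6: c = 0.393393 rad, d = 2506.31 km
GL6→FT-36: c = 0.269836 rad, d = 1719.13 km
FT-36→HYD7: c = 0.039400 rad, d = 251.02 km
Total = 1200.40 + 2506.31 + 1719.13 + 251.02 = 5676.85 km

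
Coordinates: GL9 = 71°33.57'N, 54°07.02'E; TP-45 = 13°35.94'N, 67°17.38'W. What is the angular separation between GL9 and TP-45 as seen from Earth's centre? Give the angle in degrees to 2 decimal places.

86.40°

GL9: φ = +71.55950°, λ = +54.11700°
TP-45: φ = +13.59900°, λ = -67.28967°
Δφ = -57.9605°,  Δλ = -121.4067°
a = sin²(Δφ/2) + cos φ₁ cos φ₂ sin²(Δλ/2) = 0.468582
c = 2·arcsin(√a) = 1.507919 rad = 86.3974°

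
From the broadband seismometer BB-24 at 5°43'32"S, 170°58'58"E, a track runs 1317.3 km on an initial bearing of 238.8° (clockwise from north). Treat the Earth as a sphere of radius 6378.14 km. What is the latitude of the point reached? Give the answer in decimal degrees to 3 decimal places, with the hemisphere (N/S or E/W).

11.733°S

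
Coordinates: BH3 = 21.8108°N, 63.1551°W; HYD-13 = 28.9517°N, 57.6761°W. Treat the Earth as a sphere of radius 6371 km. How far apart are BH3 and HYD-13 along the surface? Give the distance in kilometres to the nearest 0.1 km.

965.8 km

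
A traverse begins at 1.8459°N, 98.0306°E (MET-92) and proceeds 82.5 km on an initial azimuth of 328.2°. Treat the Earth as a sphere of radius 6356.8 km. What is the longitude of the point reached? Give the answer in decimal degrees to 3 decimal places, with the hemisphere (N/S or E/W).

δ = d/R = 82.5/6356.8 = 0.012978 rad
φ₂ = arcsin(sin φ₁ cos δ + cos φ₁ sin δ cos θ)
   = arcsin(0.03221·0.99992 + 0.99948·0.01298·0.84989) = 2.47783°
λ₂ = λ₁ + atan2(sin θ sin δ cos φ₁, cos δ − sin φ₁ sin φ₂) = 97.63840°

97.638°E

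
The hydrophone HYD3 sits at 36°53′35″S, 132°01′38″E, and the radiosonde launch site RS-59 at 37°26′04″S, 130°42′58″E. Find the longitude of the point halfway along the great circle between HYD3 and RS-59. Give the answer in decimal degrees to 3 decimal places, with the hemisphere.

131.374°E

HYD3: φ = -36.89306°, λ = +132.02722°
RS-59: φ = -37.43444°, λ = +130.71611°
Bx = cos φ₂ cos Δλ = 0.793841,  By = cos φ₂ sin Δλ = -0.018169
φₘ = atan2(sin φ₁ + sin φ₂, √((cos φ₁ + Bx)² + By²)) = -37.16556°
λₘ = λ₁ + atan2(By, cos φ₁ + Bx) = 131.37401°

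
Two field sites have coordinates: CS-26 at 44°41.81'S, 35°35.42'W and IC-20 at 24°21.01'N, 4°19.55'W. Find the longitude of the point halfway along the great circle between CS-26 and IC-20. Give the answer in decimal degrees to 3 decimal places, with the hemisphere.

17.980°W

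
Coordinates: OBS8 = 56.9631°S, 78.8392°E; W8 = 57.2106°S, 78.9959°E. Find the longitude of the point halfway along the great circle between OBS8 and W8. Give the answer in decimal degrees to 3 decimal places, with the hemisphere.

78.917°E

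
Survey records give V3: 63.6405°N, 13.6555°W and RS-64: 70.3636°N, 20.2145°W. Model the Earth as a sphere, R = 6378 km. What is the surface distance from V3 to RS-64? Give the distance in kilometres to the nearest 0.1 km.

799.8 km

Δφ = 6.7231°,  Δλ = -6.5590°
a = sin²(Δφ/2) + cos φ₁ cos φ₂ sin²(Δλ/2) = 0.003927
c = 2·arcsin(√a) = 0.125406 rad = 7.1852°
d = R·c = 6378 × 0.125406 = 799.8 km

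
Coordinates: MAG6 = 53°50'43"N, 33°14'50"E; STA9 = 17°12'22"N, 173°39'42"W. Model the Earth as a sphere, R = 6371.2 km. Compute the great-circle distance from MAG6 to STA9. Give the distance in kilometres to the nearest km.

MAG6: φ = +53.84528°, λ = +33.24722°
STA9: φ = +17.20611°, λ = -173.66167°
Δφ = -36.6392°,  Δλ = 153.0911°
a = sin²(Δφ/2) + cos φ₁ cos φ₂ sin²(Δλ/2) = 0.631851
c = 2·arcsin(√a) = 1.837654 rad = 105.2898°
d = R·c = 6371.2 × 1.837654 = 11708.1 km

11708 km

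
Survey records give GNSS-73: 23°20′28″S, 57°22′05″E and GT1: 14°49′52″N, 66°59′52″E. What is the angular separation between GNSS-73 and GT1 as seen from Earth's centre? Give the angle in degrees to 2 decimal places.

39.32°

GNSS-73: φ = -23.34111°, λ = +57.36806°
GT1: φ = +14.83111°, λ = +66.99778°
Δφ = 38.1722°,  Δλ = 9.6297°
a = sin²(Δφ/2) + cos φ₁ cos φ₂ sin²(Δλ/2) = 0.113175
c = 2·arcsin(√a) = 0.686214 rad = 39.3172°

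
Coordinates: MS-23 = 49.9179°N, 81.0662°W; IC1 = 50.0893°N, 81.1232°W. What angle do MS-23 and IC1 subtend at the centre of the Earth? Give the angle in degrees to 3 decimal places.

Δφ = 0.1714°,  Δλ = -0.0570°
a = sin²(Δφ/2) + cos φ₁ cos φ₂ sin²(Δλ/2) = 0.000002
c = 2·arcsin(√a) = 0.003059 rad = 0.1753°

0.175°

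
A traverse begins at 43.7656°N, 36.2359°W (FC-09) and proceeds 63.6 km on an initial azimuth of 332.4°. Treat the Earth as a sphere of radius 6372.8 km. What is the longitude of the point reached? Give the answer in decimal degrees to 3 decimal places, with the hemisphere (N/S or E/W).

δ = d/R = 63.6/6372.8 = 0.009980 rad
φ₂ = arcsin(sin φ₁ cos δ + cos φ₁ sin δ cos θ)
   = arcsin(0.69171·0.99995 + 0.72218·0.00998·0.88620) = 44.27174°
λ₂ = λ₁ + atan2(sin θ sin δ cos φ₁, cos δ − sin φ₁ sin φ₂) = -36.60587°

36.606°W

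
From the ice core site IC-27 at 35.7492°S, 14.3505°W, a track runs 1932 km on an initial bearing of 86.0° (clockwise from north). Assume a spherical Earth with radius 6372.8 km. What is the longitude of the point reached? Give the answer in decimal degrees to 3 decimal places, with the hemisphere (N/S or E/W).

δ = d/R = 1932/6372.8 = 0.303163 rad
φ₂ = arcsin(sin φ₁ cos δ + cos φ₁ sin δ cos θ)
   = arcsin(-0.58424·0.95440 + 0.81158·0.29854·0.06976) = -32.73089°
λ₂ = λ₁ + atan2(sin θ sin δ cos φ₁, cos δ − sin φ₁ sin φ₂) = 6.38327°

6.383°E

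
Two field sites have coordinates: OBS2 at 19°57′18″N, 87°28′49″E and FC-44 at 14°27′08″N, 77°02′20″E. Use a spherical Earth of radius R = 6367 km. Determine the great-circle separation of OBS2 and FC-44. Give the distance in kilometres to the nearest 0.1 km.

OBS2: φ = +19.95500°, λ = +87.48028°
FC-44: φ = +14.45222°, λ = +77.03889°
Δφ = -5.5028°,  Δλ = -10.4414°
a = sin²(Δφ/2) + cos φ₁ cos φ₂ sin²(Δλ/2) = 0.009840
c = 2·arcsin(√a) = 0.198725 rad = 11.3861°
d = R·c = 6367 × 0.198725 = 1265.3 km

1265.3 km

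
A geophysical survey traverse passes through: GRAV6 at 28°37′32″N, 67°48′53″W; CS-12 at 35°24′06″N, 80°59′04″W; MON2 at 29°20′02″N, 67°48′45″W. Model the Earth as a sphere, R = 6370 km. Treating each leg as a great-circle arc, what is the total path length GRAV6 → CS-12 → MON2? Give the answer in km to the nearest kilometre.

2857 km

GRAV6: φ = +28.62556°, λ = -67.81472°
CS-12: φ = +35.40167°, λ = -80.98444°
MON2: φ = +29.33389°, λ = -67.81250°
GRAV6→CS-12: c = 0.227660 rad, d = 1450.19 km
CS-12→MON2: c = 0.220893 rad, d = 1407.09 km
Total = 1450.19 + 1407.09 = 2857.28 km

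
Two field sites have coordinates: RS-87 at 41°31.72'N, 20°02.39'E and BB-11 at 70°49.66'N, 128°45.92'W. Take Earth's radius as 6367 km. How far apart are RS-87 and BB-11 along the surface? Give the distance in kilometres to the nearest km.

7270 km

RS-87: φ = +41.52867°, λ = +20.03983°
BB-11: φ = +70.82767°, λ = -128.76533°
Δφ = 29.2990°,  Δλ = -148.8052°
a = sin²(Δφ/2) + cos φ₁ cos φ₂ sin²(Δλ/2) = 0.292043
c = 2·arcsin(√a) = 1.141849 rad = 65.4231°
d = R·c = 6367 × 1.141849 = 7270.2 km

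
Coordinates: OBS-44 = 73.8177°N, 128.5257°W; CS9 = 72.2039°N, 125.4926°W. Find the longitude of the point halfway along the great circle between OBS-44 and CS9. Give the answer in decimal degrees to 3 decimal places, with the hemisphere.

Bx = cos φ₂ cos Δλ = 0.305202,  By = cos φ₂ sin Δλ = 0.016172
φₘ = atan2(sin φ₁ + sin φ₂, √((cos φ₁ + Bx)² + By²)) = 73.01640°
λₘ = λ₁ + atan2(By, cos φ₁ + Bx) = -126.93922°

126.939°W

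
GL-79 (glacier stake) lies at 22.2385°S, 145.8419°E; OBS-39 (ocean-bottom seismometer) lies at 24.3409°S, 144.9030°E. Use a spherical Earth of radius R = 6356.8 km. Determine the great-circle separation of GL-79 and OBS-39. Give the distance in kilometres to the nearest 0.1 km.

252.1 km

Δφ = -2.1024°,  Δλ = -0.9389°
a = sin²(Δφ/2) + cos φ₁ cos φ₂ sin²(Δλ/2) = 0.000393
c = 2·arcsin(√a) = 0.039660 rad = 2.2724°
d = R·c = 6356.8 × 0.039660 = 252.1 km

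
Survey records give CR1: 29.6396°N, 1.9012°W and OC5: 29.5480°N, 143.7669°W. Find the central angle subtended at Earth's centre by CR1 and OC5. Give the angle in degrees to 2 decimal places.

Δφ = -0.0916°,  Δλ = -141.8657°
a = sin²(Δφ/2) + cos φ₁ cos φ₂ sin²(Δλ/2) = 0.675424
c = 2·arcsin(√a) = 1.929273 rad = 110.5392°

110.54°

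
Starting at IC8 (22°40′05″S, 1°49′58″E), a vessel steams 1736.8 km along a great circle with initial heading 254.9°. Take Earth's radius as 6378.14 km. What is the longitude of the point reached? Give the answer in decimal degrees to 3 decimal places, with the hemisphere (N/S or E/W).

IC8: φ = -22.66806°, λ = +1.83278°
δ = d/R = 1736.8/6378.14 = 0.272305 rad
φ₂ = arcsin(sin φ₁ cos δ + cos φ₁ sin δ cos θ)
   = arcsin(-0.38539·0.96315 + 0.92275·0.26895·-0.26050) = -25.83891°
λ₂ = λ₁ + atan2(sin θ sin δ cos φ₁, cos δ − sin φ₁ sin φ₂) = -14.93603°

14.936°W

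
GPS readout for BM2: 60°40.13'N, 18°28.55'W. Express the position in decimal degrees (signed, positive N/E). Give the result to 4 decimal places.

+60.6688°, -18.4758°

lat: 60.6688° N → +60.6688°
lon: 18.4758° W → -18.4758°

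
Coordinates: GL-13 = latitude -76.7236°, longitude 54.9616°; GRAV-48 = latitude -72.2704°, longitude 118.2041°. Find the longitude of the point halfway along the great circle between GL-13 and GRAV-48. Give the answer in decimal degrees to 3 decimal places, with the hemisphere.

Bx = cos φ₂ cos Δλ = 0.137102,  By = cos φ₂ sin Δλ = 0.271917
φₘ = atan2(sin φ₁ + sin φ₂, √((cos φ₁ + Bx)² + By²)) = -76.66273°
λₘ = λ₁ + atan2(By, cos φ₁ + Bx) = 91.51560°

91.516°E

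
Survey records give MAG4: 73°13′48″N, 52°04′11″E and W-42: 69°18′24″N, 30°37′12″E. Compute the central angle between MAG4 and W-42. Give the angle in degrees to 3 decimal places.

7.864°

MAG4: φ = +73.23000°, λ = +52.06972°
W-42: φ = +69.30667°, λ = +30.62000°
Δφ = -3.9233°,  Δλ = -21.4497°
a = sin²(Δφ/2) + cos φ₁ cos φ₂ sin²(Δλ/2) = 0.004703
c = 2·arcsin(√a) = 0.137258 rad = 7.8643°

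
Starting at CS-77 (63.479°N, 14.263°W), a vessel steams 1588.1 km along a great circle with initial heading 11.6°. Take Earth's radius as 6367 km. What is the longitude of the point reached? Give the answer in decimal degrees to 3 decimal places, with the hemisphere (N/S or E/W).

1.341°W

δ = d/R = 1588.1/6367 = 0.249427 rad
φ₂ = arcsin(sin φ₁ cos δ + cos φ₁ sin δ cos θ)
   = arcsin(0.89477·0.96905 + 0.44653·0.24685·0.97958) = 77.17541°
λ₂ = λ₁ + atan2(sin θ sin δ cos φ₁, cos δ − sin φ₁ sin φ₂) = -1.34139°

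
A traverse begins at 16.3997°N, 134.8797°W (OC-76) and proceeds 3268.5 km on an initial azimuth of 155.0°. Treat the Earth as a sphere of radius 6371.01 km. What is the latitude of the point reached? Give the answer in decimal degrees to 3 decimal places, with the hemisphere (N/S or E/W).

10.413°S

δ = d/R = 3268.5/6371.01 = 0.513027 rad
φ₂ = arcsin(sin φ₁ cos δ + cos φ₁ sin δ cos θ)
   = arcsin(0.28234·0.87126 + 0.95932·0.49082·-0.90631) = -10.41310°
λ₂ = λ₁ + atan2(sin θ sin δ cos φ₁, cos δ − sin φ₁ sin φ₂) = -122.70450°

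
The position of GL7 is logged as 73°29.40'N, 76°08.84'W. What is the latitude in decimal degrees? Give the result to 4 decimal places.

73° + 29.40′/60 = 73 + 0.49000 = 73.4900°

73.4900°N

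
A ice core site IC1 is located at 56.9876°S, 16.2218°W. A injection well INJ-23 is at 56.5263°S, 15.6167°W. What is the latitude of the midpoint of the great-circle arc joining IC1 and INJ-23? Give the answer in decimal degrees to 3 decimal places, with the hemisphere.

Bx = cos φ₂ cos Δλ = 0.551523,  By = cos φ₂ sin Δλ = 0.005825
φₘ = atan2(sin φ₁ + sin φ₂, √((cos φ₁ + Bx)² + By²)) = -56.75732°
λₘ = λ₁ + atan2(By, cos φ₁ + Bx) = -15.91739°

56.757°S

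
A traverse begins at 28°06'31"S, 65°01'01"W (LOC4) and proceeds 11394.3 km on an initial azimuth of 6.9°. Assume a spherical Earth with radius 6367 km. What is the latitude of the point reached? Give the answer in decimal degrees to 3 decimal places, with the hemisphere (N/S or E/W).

LOC4: φ = -28.10861°, λ = -65.01694°
δ = d/R = 11394.3/6367 = 1.789587 rad
φ₂ = arcsin(sin φ₁ cos δ + cos φ₁ sin δ cos θ)
   = arcsin(-0.47114·-0.21705 + 0.88206·0.97616·0.99276) = 73.14742°
λ₂ = λ₁ + atan2(sin θ sin δ cos φ₁, cos δ − sin φ₁ sin φ₂) = -41.15625°

73.147°N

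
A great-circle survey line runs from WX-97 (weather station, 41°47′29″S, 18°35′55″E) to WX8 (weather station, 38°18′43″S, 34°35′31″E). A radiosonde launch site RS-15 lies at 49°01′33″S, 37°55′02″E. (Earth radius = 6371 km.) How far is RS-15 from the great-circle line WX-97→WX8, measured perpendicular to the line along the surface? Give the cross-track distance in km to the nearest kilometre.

1204 km

WX-97: φ = -41.79139°, λ = +18.59861°
WX8: φ = -38.31194°, λ = +34.59194°
RS-15: φ = -49.02583°, λ = +37.91722°
δ₁₃ = central angle WX-97→RS-15 = 0.267209 rad  (haversine)
θ₁₃ = bearing WX-97→RS-15 = 124.759°,  θ₁₂ = bearing WX-97→WX8 = 79.402°
dₓₜ = R·arcsin(sin δ₁₃ · sin(θ₁₃ − θ₁₂)) = 6371·arcsin(0.26404·sin(45.356°)) = 1204.028 km
|dₓₜ| = 1204.028 km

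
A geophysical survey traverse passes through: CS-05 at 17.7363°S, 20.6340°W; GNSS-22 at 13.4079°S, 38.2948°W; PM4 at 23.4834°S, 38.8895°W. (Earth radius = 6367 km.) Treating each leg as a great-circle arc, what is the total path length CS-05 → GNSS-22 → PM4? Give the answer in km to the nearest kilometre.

CS-05→GNSS-22: c = 0.306217 rad, d = 1949.68 km
GNSS-22→PM4: c = 0.176125 rad, d = 1121.39 km
Total = 1949.68 + 1121.39 = 3071.07 km

3071 km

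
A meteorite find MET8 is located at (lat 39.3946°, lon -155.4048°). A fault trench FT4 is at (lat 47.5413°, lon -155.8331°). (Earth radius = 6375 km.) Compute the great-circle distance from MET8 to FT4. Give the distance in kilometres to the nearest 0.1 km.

907.1 km

Δφ = 8.1467°,  Δλ = -0.4283°
a = sin²(Δφ/2) + cos φ₁ cos φ₂ sin²(Δλ/2) = 0.005053
c = 2·arcsin(√a) = 0.142290 rad = 8.1526°
d = R·c = 6375 × 0.142290 = 907.1 km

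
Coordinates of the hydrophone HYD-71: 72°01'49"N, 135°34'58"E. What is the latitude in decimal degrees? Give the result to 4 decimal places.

72.0303°N

72° + 1′/60 + 49″/3600 = 72 + 0.01667 + 0.01361 = 72.0303°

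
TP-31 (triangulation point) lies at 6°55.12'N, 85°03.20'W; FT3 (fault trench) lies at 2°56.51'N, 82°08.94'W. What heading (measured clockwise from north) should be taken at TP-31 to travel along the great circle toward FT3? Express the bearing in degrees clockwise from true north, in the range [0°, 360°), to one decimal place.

143.8°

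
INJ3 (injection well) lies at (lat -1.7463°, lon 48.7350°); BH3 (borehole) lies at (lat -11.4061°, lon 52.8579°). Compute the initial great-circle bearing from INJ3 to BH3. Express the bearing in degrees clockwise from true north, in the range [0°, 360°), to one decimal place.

157.2°

Δλ = 4.1229°
y = sin Δλ · cos φ₂ = 0.070476
x = cos φ₁ sin φ₂ − sin φ₁ cos φ₂ cos Δλ = -0.167875
θ = atan2(y, x) = 157.2267° → 157.2267° (mod 360°)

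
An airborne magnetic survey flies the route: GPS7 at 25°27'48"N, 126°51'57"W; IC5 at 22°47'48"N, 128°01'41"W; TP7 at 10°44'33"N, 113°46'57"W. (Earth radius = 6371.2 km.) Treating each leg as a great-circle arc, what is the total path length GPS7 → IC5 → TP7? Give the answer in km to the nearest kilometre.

2340 km

GPS7: φ = +25.46333°, λ = -126.86583°
IC5: φ = +22.79667°, λ = -128.02806°
TP7: φ = +10.74250°, λ = -113.78250°
GPS7→IC5: c = 0.050088 rad, d = 319.12 km
IC5→TP7: c = 0.317242 rad, d = 2021.21 km
Total = 319.12 + 2021.21 = 2340.33 km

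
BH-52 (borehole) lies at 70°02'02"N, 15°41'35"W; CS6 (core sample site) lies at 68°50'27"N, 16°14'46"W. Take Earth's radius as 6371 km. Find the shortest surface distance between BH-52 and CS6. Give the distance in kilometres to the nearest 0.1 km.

134.4 km

BH-52: φ = +70.03389°, λ = -15.69306°
CS6: φ = +68.84083°, λ = -16.24611°
Δφ = -1.1931°,  Δλ = -0.5531°
a = sin²(Δφ/2) + cos φ₁ cos φ₂ sin²(Δλ/2) = 0.000111
c = 2·arcsin(√a) = 0.021097 rad = 1.2088°
d = R·c = 6371 × 0.021097 = 134.4 km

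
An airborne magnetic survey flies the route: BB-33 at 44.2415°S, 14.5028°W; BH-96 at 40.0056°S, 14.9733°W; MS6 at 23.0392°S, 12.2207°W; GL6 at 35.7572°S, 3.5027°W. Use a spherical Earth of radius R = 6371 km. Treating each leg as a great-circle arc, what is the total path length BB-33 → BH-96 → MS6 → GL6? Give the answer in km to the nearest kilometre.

BB-33→BH-96: c = 0.074180 rad, d = 472.60 km
BH-96→MS6: c = 0.298894 rad, d = 1904.25 km
MS6→GL6: c = 0.258254 rad, d = 1645.33 km
Total = 472.60 + 1904.25 + 1645.33 = 4022.19 km

4022 km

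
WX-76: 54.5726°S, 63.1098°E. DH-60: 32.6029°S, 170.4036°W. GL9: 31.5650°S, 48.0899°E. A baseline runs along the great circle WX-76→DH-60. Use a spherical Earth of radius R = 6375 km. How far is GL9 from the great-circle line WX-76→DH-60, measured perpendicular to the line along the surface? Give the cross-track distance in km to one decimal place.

578.2 km

δ₁₃ = central angle WX-76→GL9 = 0.442745 rad  (haversine)
θ₁₃ = bearing WX-76→GL9 = 328.975°,  θ₁₂ = bearing WX-76→DH-60 = 136.771°
dₓₜ = R·arcsin(sin δ₁₃ · sin(θ₁₃ − θ₁₂)) = 6375·arcsin(0.42842·sin(192.204°)) = -578.167 km
|dₓₜ| = 578.167 km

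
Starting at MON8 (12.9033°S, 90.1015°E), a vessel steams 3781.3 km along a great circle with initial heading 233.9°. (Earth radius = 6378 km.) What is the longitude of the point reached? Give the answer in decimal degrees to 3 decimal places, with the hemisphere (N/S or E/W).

δ = d/R = 3781.3/6378 = 0.592866 rad
φ₂ = arcsin(sin φ₁ cos δ + cos φ₁ sin δ cos θ)
   = arcsin(-0.22331·0.82934 + 0.97475·0.55874·-0.58920) = -30.40388°
λ₂ = λ₁ + atan2(sin θ sin δ cos φ₁, cos δ − sin φ₁ sin φ₂) = 58.53819°

58.538°E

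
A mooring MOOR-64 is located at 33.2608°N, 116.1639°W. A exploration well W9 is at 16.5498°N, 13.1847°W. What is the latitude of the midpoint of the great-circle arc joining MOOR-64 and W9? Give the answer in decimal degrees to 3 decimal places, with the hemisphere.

Bx = cos φ₂ cos Δλ = -0.215293,  By = cos φ₂ sin Δλ = 0.934083
φₘ = atan2(sin φ₁ + sin φ₂, √((cos φ₁ + Bx)² + By²)) = 36.61042°
λₘ = λ₁ + atan2(By, cos φ₁ + Bx) = -59.77611°

36.610°N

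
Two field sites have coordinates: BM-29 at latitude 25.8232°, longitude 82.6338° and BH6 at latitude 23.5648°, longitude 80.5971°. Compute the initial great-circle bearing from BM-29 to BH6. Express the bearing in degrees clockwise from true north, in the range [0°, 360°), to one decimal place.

Δλ = -2.0367°
y = sin Δλ · cos φ₂ = -0.032576
x = cos φ₁ sin φ₂ − sin φ₁ cos φ₂ cos Δλ = -0.039154
θ = atan2(y, x) = -140.2398° → 219.7602° (mod 360°)

219.8°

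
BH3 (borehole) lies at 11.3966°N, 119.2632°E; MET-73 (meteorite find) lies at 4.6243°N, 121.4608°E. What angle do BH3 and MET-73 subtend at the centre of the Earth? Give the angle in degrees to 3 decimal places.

Δφ = -6.7723°,  Δλ = 2.1976°
a = sin²(Δφ/2) + cos φ₁ cos φ₂ sin²(Δλ/2) = 0.003848
c = 2·arcsin(√a) = 0.124144 rad = 7.1129°

7.113°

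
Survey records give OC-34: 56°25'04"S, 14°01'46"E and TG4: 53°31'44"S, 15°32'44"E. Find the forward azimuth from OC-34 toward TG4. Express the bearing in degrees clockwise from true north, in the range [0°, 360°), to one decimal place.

17.4°

OC-34: φ = -56.41778°, λ = +14.02944°
TG4: φ = -53.52889°, λ = +15.54556°
Δλ = 1.5161°
y = sin Δλ · cos φ₂ = 0.015727
x = cos φ₁ sin φ₂ − sin φ₁ cos φ₂ cos Δλ = 0.050226
θ = atan2(y, x) = 17.3868° → 17.3868° (mod 360°)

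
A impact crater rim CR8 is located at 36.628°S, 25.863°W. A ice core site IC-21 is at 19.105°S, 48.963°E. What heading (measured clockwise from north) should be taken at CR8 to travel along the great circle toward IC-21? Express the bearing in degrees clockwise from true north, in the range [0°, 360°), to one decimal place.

97.2°

Δλ = 74.8260°
y = sin Δλ · cos φ₂ = 0.911976
x = cos φ₁ sin φ₂ − sin φ₁ cos φ₂ cos Δλ = -0.115103
θ = atan2(y, x) = 97.1934° → 97.1934° (mod 360°)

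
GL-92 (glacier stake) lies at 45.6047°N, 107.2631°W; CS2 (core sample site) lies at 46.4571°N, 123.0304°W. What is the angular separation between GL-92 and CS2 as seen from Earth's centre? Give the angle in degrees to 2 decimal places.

10.96°

Δφ = 0.8524°,  Δλ = -15.7673°
a = sin²(Δφ/2) + cos φ₁ cos φ₂ sin²(Δλ/2) = 0.009123
c = 2·arcsin(√a) = 0.191316 rad = 10.9616°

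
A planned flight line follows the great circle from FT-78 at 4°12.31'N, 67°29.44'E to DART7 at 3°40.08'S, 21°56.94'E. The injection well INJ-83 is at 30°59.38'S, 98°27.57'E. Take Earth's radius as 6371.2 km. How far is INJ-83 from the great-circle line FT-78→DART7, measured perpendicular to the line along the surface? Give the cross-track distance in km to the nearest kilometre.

4346 km

FT-78: φ = +4.20517°, λ = +67.49067°
DART7: φ = -3.66800°, λ = +21.94900°
INJ-83: φ = -30.98967°, λ = +98.45950°
δ₁₃ = central angle FT-78→INJ-83 = 0.801930 rad  (haversine)
θ₁₃ = bearing FT-78→INJ-83 = 142.137°,  θ₁₂ = bearing FT-78→DART7 = 260.824°
dₓₜ = R·arcsin(sin δ₁₃ · sin(θ₁₃ − θ₁₂)) = 6371.2·arcsin(0.71870·sin(-118.688°)) = -4346.242 km
|dₓₜ| = 4346.242 km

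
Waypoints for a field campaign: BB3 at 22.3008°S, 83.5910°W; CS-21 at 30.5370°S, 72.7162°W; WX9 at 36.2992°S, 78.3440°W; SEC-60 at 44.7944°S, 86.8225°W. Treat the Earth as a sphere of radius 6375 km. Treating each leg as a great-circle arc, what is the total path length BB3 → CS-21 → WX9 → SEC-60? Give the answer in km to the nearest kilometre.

BB3→CS-21: c = 0.222380 rad, d = 1417.67 km
CS-21→WX9: c = 0.129696 rad, d = 826.81 km
WX9→SEC-60: c = 0.185859 rad, d = 1184.85 km
Total = 1417.67 + 826.81 + 1184.85 = 3429.33 km

3429 km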